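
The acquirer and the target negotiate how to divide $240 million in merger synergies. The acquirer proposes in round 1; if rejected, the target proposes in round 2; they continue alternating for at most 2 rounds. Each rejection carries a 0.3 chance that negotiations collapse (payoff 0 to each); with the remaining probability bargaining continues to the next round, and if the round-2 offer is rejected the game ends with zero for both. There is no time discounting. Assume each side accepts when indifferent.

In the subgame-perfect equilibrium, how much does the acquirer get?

72

Round 2 (the target proposes): the acquirer will accept anything ≥ 0, so the target offers 0 and keeps 240.
Round 1 (the acquirer proposes): rejecting gives the target an expected 0.7 × 240 = 168, so the acquirer offers 168, keeping 72.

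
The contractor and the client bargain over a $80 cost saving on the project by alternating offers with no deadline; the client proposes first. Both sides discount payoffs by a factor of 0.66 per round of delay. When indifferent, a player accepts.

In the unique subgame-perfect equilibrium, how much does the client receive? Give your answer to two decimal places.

48.19

In a stationary SPE each proposer offers the other exactly their discounted continuation value.
If the client keeps x when proposing and the contractor keeps y when proposing, then x = 80 − 0.66y and y = 80 − 0.66x.
Solving: x = 80(1 − 0.66) / (1 − 0.66·0.66) = 27.2 / 0.5644 ≈ 48.1928.
The contractor gets 80 − 48.1928 ≈ 31.8072.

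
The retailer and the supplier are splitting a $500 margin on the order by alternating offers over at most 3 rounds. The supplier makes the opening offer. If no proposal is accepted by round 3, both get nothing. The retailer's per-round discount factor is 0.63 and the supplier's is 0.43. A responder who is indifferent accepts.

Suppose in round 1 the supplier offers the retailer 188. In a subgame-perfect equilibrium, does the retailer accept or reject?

Accept

Round 3 (the supplier proposes): the retailer will accept anything ≥ 0, so the supplier offers 0 and keeps 500.
Round 2 (the retailer proposes): the supplier can get 500 next round, worth 0.43 × 500 = 215 now. The retailer offers 215 and keeps 500 − 215 = 285.
So by rejecting in round 1, the retailer gets 285 next round, worth 0.63 × 285 = 179.55 now.
Offer 188 ≥ 179.55, so the retailer accepts.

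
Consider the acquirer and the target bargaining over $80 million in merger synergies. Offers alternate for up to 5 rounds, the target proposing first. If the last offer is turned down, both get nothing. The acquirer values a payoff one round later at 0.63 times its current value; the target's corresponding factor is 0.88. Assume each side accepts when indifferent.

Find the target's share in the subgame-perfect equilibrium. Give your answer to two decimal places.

70.60

Round 5 (the target proposes): the acquirer will accept anything ≥ 0, so the target offers 0 and keeps 80.
Round 4 (the acquirer proposes): the target can get 80 next round, worth 0.88 × 80 = 70.4 now, so the acquirer offers 70.4, keeping 9.6.
Round 3 (the target proposes): the acquirer can get 9.6 next round, worth 0.63 × 9.6 = 6.048 now, so the target offers 6.048, keeping 73.952.
Round 2 (the acquirer proposes): the target can get 73.952 next round, worth 0.88 × 73.952 = 65.07776 now. The acquirer offers 65.07776 and keeps 80 − 65.07776 = 14.92224.
Round 1 (the target proposes): the acquirer can get 14.92224 next round, worth 0.63 × 14.92224 = 9.4010112 now; the target offers that and keeps 70.5989888.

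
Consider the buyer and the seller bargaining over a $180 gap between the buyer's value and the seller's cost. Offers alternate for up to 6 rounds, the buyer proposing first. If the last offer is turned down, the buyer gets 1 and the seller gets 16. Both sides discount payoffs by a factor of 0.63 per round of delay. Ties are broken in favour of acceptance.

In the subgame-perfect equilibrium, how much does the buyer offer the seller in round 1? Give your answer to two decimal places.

Round 6 (the seller proposes): the buyer gets 1 if talks fail, so the seller offers 1 and keeps 179.
Round 5 (the buyer proposes): the seller can get 179 next round, worth 0.63 × 179 = 112.77 now; the buyer offers that and keeps 67.23.
Round 4 (the seller proposes): the buyer can get 67.23 next round, worth 0.63 × 67.23 = 42.3549 now, so the seller offers 42.3549, keeping 137.6451.
Round 3 (the buyer proposes): the seller can get 137.6451 next round, worth 0.63 × 137.6451 = 86.716413 now; the buyer offers that and keeps 93.283587.
Round 2 (the seller proposes): the buyer can get 93.283587 next round, worth 0.63 × 93.283587 = 58.76865981 now; the seller offers that and keeps 121.23134019.
Round 1 (the buyer proposes): the seller can get 121.23134019 next round, worth 0.63 × 121.23134019 = 76.3757443197 now; the buyer offers that and keeps 103.6242556803.

76.38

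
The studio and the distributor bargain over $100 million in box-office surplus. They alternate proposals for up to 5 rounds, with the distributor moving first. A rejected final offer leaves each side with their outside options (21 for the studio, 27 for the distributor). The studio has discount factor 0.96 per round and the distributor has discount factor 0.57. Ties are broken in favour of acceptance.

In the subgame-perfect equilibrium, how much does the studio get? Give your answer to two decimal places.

Round 5 (the distributor proposes): the studio gets 21 if talks fail, so the distributor offers 21 and keeps 79.
Round 4 (the studio proposes): the distributor can get 79 next round, worth 0.57 × 79 = 45.03 now. The studio offers 45.03 and keeps 100 − 45.03 = 54.97.
Round 3 (the distributor proposes): the studio can get 54.97 next round, worth 0.96 × 54.97 = 52.7712 now; the distributor offers that and keeps 47.2288.
Round 2 (the studio proposes): the distributor can get 47.2288 next round, worth 0.57 × 47.2288 = 26.920416 now; the studio offers that and keeps 73.079584.
Round 1 (the distributor proposes): the studio can get 73.079584 next round, worth 0.96 × 73.079584 = 70.15640064 now, so the distributor offers 70.15640064, keeping 29.84359936.

70.16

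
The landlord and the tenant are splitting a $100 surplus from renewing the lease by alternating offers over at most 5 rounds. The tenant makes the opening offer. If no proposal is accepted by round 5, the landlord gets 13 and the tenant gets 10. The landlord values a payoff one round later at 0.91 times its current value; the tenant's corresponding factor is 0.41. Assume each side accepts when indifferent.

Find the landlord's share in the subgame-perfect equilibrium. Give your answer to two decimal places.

Work backward from the last round.
Round 5 (the tenant proposes): the landlord gets 13 if talks fail, so the tenant offers 13 and keeps 87.
Round 4 (the landlord proposes): the tenant can get 87 next round, worth 0.41 × 87 = 35.67 now; the landlord offers that and keeps 64.33.
Round 3 (the tenant proposes): the landlord can get 64.33 next round, worth 0.91 × 64.33 = 58.5403 now. The tenant offers 58.5403 and keeps 100 − 58.5403 = 41.4597.
Round 2 (the landlord proposes): the tenant can get 41.4597 next round, worth 0.41 × 41.4597 = 16.998477 now; the landlord offers that and keeps 83.001523.
Round 1 (the tenant proposes): the landlord can get 83.001523 next round, worth 0.91 × 83.001523 = 75.53138593 now, so the tenant offers 75.53138593, keeping 24.46861407.

75.53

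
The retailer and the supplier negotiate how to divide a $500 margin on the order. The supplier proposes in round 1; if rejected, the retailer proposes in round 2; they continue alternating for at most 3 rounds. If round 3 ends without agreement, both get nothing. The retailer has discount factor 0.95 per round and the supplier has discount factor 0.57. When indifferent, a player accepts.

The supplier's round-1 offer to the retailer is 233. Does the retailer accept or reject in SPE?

Work out the retailer's continuation value if the offer is rejected.
Round 3 (the supplier proposes): rejection yields 0 for the retailer; the supplier offers 0 and keeps 500.
Round 2 (the retailer proposes): the supplier can get 500 next round, worth 0.57 × 500 = 285 now. The retailer offers 285 and keeps 500 − 285 = 215.
So by rejecting in round 1, the retailer gets 215 next round, worth 0.95 × 215 = 204.25 now.
Offer 233 ≥ 204.25, so the retailer accepts.

Accept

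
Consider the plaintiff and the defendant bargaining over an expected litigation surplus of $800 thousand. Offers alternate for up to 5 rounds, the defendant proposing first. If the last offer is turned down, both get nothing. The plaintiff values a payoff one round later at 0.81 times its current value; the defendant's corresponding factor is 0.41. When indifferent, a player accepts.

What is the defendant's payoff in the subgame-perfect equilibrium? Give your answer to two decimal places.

290.71

Round 5 (the defendant proposes): rejection yields 0 for the plaintiff; the defendant offers 0 and keeps 800.
Round 4 (the plaintiff proposes): the defendant can get 800 next round, worth 0.41 × 800 = 328 now; the plaintiff offers that and keeps 472.
Round 3 (the defendant proposes): the plaintiff can get 472 next round, worth 0.81 × 472 = 382.32 now. The defendant offers 382.32 and keeps 800 − 382.32 = 417.68.
Round 2 (the plaintiff proposes): the defendant can get 417.68 next round, worth 0.41 × 417.68 = 171.2488 now; the plaintiff offers that and keeps 628.7512.
Round 1 (the defendant proposes): the plaintiff can get 628.7512 next round, worth 0.81 × 628.7512 = 509.288472 now, so the defendant offers 509.288472, keeping 290.711528.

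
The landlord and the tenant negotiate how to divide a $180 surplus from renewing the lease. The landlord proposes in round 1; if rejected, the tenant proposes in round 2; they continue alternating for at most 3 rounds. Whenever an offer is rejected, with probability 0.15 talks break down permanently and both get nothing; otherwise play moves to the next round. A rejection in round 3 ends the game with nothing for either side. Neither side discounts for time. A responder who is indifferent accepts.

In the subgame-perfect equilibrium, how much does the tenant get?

Round 3 (the landlord proposes): the tenant will accept anything ≥ 0, so the landlord offers 0 and keeps 180.
Round 2 (the tenant proposes): rejecting gives the landlord an expected 0.85 × 180 = 153, so the tenant offers 153, keeping 27.
Round 1 (the landlord proposes): rejecting gives the tenant an expected 0.85 × 27 = 22.95; the landlord offers that and keeps 157.05.

22.95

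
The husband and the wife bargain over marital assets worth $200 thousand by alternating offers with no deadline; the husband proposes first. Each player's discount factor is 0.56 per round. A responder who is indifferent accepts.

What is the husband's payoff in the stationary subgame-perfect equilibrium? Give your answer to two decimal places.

When the husband proposes, the wife accepts any offer worth at least 0.56 times what the wife would get by proposing next round; and vice versa.
This gives x = 200 − 0.56y and y = 200 − 0.56x, where x and y are each side's share when it proposes.
Hence (1 − 0.56·0.56)x = 200(1 − 0.56), i.e. 0.6864·x = 88.
x ≈ 128.2051; the wife's share is 200 − x ≈ 71.7949.

128.21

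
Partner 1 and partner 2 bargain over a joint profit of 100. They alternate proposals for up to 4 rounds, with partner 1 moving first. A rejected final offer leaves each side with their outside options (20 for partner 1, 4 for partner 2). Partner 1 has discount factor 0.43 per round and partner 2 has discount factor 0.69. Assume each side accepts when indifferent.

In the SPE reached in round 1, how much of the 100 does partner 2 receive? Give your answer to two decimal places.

Work backward from the last round.
Round 4 (partner 2 proposes): partner 1 gets 20 if talks fail, so partner 2 offers 20 and keeps 80.
Round 3 (partner 1 proposes): partner 2 can get 80 next round, worth 0.69 × 80 = 55.2 now; partner 1 offers that and keeps 44.8.
Round 2 (partner 2 proposes): partner 1 can get 44.8 next round, worth 0.43 × 44.8 = 19.264 now; partner 2 offers that and keeps 80.736.
Round 1 (partner 1 proposes): partner 2 can get 80.736 next round, worth 0.69 × 80.736 = 55.70784 now; partner 1 offers that and keeps 44.29216.

55.71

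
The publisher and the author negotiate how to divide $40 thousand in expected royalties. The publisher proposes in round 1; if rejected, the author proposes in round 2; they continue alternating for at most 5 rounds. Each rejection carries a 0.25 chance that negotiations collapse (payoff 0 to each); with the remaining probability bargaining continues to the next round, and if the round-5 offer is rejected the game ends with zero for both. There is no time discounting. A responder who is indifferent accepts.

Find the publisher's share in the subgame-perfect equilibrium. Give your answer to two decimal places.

By backward induction:
Round 5 (the publisher proposes): the author will accept anything ≥ 0, so the publisher offers 0 and keeps 40.
Round 4 (the author proposes): rejecting gives the publisher an expected 0.75 × 40 = 30, so the author offers 30, keeping 10.
Round 3 (the publisher proposes): rejecting gives the author an expected 0.75 × 10 = 7.5; the publisher offers that and keeps 32.5.
Round 2 (the author proposes): rejecting gives the publisher an expected 0.75 × 32.5 = 24.375. The author offers 24.375 and keeps 40 − 24.375 = 15.625.
Round 1 (the publisher proposes): rejecting gives the author an expected 0.75 × 15.625 = 11.71875. The publisher offers 11.71875 and keeps 40 − 11.71875 = 28.28125.

28.28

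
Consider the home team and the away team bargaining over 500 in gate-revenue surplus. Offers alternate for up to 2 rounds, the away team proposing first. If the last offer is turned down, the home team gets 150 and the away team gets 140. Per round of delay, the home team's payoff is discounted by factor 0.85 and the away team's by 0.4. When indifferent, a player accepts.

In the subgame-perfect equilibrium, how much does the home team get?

306

Round 2 (the home team proposes): the away team gets 140 if talks fail, so the home team offers 140 and keeps 360.
Round 1 (the away team proposes): the home team can get 360 next round, worth 0.85 × 360 = 306 now. The away team offers 306 and keeps 500 − 306 = 194.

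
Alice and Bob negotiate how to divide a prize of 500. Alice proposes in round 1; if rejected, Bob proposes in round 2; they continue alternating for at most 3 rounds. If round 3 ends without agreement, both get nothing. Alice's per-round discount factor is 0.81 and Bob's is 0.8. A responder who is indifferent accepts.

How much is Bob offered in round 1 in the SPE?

76

Round 3 (Alice proposes): Bob will accept anything ≥ 0, so Alice offers 0 and keeps 500.
Round 2 (Bob proposes): Alice can get 500 next round, worth 0.81 × 500 = 405 now; Bob offers that and keeps 95.
Round 1 (Alice proposes): Bob can get 95 next round, worth 0.8 × 95 = 76 now, so Alice offers 76, keeping 424.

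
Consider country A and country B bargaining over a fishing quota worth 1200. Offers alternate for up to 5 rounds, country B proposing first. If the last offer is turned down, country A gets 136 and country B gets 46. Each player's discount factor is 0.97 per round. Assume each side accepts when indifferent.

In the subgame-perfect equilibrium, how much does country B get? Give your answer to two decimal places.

1011.82

Work backward from the last round.
Round 5 (country B proposes): country A gets 136 if talks fail, so country B offers 136 and keeps 1064.
Round 4 (country A proposes): country B can get 1064 next round, worth 0.97 × 1064 = 1032.08 now. Country A offers 1032.08 and keeps 1200 − 1032.08 = 167.92.
Round 3 (country B proposes): country A can get 167.92 next round, worth 0.97 × 167.92 = 162.8824 now; country B offers that and keeps 1037.1176.
Round 2 (country A proposes): country B can get 1037.1176 next round, worth 0.97 × 1037.1176 = 1006.004072 now, so country A offers 1006.004072, keeping 193.995928.
Round 1 (country B proposes): country A can get 193.995928 next round, worth 0.97 × 193.995928 = 188.17605016 now, so country B offers 188.17605016, keeping 1011.82394984.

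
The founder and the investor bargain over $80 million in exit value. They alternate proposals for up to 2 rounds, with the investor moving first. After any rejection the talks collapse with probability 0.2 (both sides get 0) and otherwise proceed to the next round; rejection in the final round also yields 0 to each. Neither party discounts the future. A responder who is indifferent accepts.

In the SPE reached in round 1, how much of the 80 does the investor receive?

Round 2 (the founder proposes): rejection yields 0 for the investor; the founder offers 0 and keeps 80.
Round 1 (the investor proposes): rejecting gives the founder an expected 0.8 × 80 = 64; the investor offers that and keeps 16.

16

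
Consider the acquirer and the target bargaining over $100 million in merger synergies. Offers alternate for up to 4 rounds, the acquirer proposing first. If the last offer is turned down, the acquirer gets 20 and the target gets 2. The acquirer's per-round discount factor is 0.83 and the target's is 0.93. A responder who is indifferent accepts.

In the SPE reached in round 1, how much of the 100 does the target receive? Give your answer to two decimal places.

73.24

By backward induction:
Round 4 (the target proposes): the acquirer gets 20 if talks fail, so the target offers 20 and keeps 80.
Round 3 (the acquirer proposes): the target can get 80 next round, worth 0.93 × 80 = 74.4 now, so the acquirer offers 74.4, keeping 25.6.
Round 2 (the target proposes): the acquirer can get 25.6 next round, worth 0.83 × 25.6 = 21.248 now; the target offers that and keeps 78.752.
Round 1 (the acquirer proposes): the target can get 78.752 next round, worth 0.93 × 78.752 = 73.23936 now, so the acquirer offers 73.23936, keeping 26.76064.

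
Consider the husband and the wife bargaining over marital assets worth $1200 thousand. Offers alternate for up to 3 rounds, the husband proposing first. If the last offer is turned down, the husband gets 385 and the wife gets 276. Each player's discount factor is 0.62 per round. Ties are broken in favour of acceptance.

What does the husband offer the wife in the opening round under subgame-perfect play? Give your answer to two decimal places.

388.81

Round 3 (the husband proposes): the wife gets 276 if talks fail, so the husband offers 276 and keeps 924.
Round 2 (the wife proposes): the husband can get 924 next round, worth 0.62 × 924 = 572.88 now; the wife offers that and keeps 627.12.
Round 1 (the husband proposes): the wife can get 627.12 next round, worth 0.62 × 627.12 = 388.8144 now; the husband offers that and keeps 811.1856.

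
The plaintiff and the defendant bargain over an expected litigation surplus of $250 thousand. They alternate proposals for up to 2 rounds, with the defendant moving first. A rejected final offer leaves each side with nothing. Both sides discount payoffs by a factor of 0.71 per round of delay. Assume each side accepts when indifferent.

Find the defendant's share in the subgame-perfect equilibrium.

Round 2 (the plaintiff proposes): rejection yields 0 for the defendant; the plaintiff offers 0 and keeps 250.
Round 1 (the defendant proposes): the plaintiff can get 250 next round, worth 0.71 × 250 = 177.5 now, so the defendant offers 177.5, keeping 72.5.

72.5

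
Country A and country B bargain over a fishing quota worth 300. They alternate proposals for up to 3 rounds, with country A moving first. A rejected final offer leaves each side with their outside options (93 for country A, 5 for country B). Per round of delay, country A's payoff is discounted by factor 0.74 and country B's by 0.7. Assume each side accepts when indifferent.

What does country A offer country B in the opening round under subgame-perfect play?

57.19

Round 3 (country A proposes): country B gets 5 if talks fail, so country A offers 5 and keeps 295.
Round 2 (country B proposes): country A can get 295 next round, worth 0.74 × 295 = 218.3 now, so country B offers 218.3, keeping 81.7.
Round 1 (country A proposes): country B can get 81.7 next round, worth 0.7 × 81.7 = 57.19 now; country A offers that and keeps 242.81.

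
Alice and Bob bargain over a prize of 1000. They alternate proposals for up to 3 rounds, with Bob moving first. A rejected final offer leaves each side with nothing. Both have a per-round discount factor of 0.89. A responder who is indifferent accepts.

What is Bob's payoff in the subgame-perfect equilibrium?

Work backward from the last round.
Round 3 (Bob proposes): rejection yields 0 for Alice; Bob offers 0 and keeps 1000.
Round 2 (Alice proposes): Bob can get 1000 next round, worth 0.89 × 1000 = 890 now; Alice offers that and keeps 110.
Round 1 (Bob proposes): Alice can get 110 next round, worth 0.89 × 110 = 97.9 now; Bob offers that and keeps 902.1.

902.1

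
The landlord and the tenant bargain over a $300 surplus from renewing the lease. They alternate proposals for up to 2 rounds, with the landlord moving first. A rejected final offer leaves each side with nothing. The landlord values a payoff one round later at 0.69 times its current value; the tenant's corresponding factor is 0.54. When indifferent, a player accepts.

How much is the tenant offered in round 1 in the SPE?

Round 2 (the tenant proposes): rejection yields 0 for the landlord; the tenant offers 0 and keeps 300.
Round 1 (the landlord proposes): the tenant can get 300 next round, worth 0.54 × 300 = 162 now. The landlord offers 162 and keeps 300 − 162 = 138.

162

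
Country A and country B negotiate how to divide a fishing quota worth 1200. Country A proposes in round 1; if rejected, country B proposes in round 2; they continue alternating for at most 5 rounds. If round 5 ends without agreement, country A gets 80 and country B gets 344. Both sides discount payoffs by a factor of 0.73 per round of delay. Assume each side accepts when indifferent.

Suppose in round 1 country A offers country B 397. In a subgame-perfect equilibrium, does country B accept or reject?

Reject

Round 5 (country A proposes): country B gets 344 if talks fail, so country A offers 344 and keeps 856.
Round 4 (country B proposes): country A can get 856 next round, worth 0.73 × 856 = 624.88 now. Country B offers 624.88 and keeps 1200 − 624.88 = 575.12.
Round 3 (country A proposes): country B can get 575.12 next round, worth 0.73 × 575.12 = 419.8376 now. Country A offers 419.8376 and keeps 1200 − 419.8376 = 780.1624.
Round 2 (country B proposes): country A can get 780.1624 next round, worth 0.73 × 780.1624 = 569.518552 now, so country B offers 569.518552, keeping 630.481448.
So by rejecting in round 1, country B gets 630.481448 next round, worth 0.73 × 630.481448 = 460.25145704 now.
Offer 397 < 460.25145704, so country B rejects.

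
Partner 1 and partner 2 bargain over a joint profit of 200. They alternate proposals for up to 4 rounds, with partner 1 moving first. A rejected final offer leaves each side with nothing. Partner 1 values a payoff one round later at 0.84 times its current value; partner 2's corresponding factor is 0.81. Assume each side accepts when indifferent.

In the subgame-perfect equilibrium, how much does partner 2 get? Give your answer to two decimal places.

Solve by backward induction from round 4.
Round 4 (partner 2 proposes): partner 1 will accept anything ≥ 0, so partner 2 offers 0 and keeps 200.
Round 3 (partner 1 proposes): partner 2 can get 200 next round, worth 0.81 × 200 = 162 now, so partner 1 offers 162, keeping 38.
Round 2 (partner 2 proposes): partner 1 can get 38 next round, worth 0.84 × 38 = 31.92 now, so partner 2 offers 31.92, keeping 168.08.
Round 1 (partner 1 proposes): partner 2 can get 168.08 next round, worth 0.81 × 168.08 = 136.1448 now, so partner 1 offers 136.1448, keeping 63.8552.

136.14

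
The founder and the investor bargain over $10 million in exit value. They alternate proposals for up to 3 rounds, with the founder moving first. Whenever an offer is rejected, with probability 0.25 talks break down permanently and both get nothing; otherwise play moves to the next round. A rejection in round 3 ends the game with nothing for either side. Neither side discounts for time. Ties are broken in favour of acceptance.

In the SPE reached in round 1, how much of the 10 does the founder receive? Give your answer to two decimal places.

By backward induction:
Round 3 (the founder proposes): the investor will accept anything ≥ 0, so the founder offers 0 and keeps 10.
Round 2 (the investor proposes): rejecting gives the founder an expected 0.75 × 10 = 7.5. The investor offers 7.5 and keeps 10 − 7.5 = 2.5.
Round 1 (the founder proposes): rejecting gives the investor an expected 0.75 × 2.5 = 1.875; the founder offers that and keeps 8.125.

8.13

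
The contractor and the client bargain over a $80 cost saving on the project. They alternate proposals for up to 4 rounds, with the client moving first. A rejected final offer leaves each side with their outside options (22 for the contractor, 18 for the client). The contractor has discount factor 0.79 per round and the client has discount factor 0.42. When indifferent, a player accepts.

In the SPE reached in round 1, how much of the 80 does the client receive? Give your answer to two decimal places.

Round 4 (the contractor proposes): the client gets 18 if talks fail, so the contractor offers 18 and keeps 62.
Round 3 (the client proposes): the contractor can get 62 next round, worth 0.79 × 62 = 48.98 now. The client offers 48.98 and keeps 80 − 48.98 = 31.02.
Round 2 (the contractor proposes): the client can get 31.02 next round, worth 0.42 × 31.02 = 13.0284 now, so the contractor offers 13.0284, keeping 66.9716.
Round 1 (the client proposes): the contractor can get 66.9716 next round, worth 0.79 × 66.9716 = 52.907564 now; the client offers that and keeps 27.092436.

27.09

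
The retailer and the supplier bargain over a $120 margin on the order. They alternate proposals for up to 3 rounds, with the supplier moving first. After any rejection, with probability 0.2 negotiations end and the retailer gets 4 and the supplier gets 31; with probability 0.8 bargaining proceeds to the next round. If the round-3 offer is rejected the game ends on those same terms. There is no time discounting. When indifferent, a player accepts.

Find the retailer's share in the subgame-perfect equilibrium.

By backward induction:
Round 3 (the supplier proposes): the retailer gets 4 if talks fail, so the supplier offers 4 and keeps 116.
Round 2 (the retailer proposes): rejecting gives the supplier an expected 0.8 × 116 + 0.2 × 31 = 99. The retailer offers 99 and keeps 120 − 99 = 21.
Round 1 (the supplier proposes): rejecting gives the retailer an expected 0.8 × 21 + 0.2 × 4 = 17.6, so the supplier offers 17.6, keeping 102.4.

17.6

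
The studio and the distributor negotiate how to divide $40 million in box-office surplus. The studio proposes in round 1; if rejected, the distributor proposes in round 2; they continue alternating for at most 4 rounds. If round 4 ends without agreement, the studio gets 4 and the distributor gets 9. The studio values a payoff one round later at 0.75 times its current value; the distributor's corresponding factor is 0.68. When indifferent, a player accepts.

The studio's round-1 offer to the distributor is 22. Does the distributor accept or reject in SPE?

Accept

Round 4 (the distributor proposes): the studio gets 4 if talks fail, so the distributor offers 4 and keeps 36.
Round 3 (the studio proposes): the distributor can get 36 next round, worth 0.68 × 36 = 24.48 now. The studio offers 24.48 and keeps 40 − 24.48 = 15.52.
Round 2 (the distributor proposes): the studio can get 15.52 next round, worth 0.75 × 15.52 = 11.64 now. The distributor offers 11.64 and keeps 40 − 11.64 = 28.36.
So by rejecting in round 1, the distributor gets 28.36 next round, worth 0.68 × 28.36 = 19.2848 now.
Offer 22 ≥ 19.2848, so the distributor accepts.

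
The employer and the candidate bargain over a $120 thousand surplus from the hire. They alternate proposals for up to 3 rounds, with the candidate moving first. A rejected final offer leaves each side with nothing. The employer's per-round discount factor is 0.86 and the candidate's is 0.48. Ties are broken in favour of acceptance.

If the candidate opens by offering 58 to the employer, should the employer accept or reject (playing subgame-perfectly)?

Work out the employer's continuation value if the offer is rejected.
Round 3 (the candidate proposes): the employer will accept anything ≥ 0, so the candidate offers 0 and keeps 120.
Round 2 (the employer proposes): the candidate can get 120 next round, worth 0.48 × 120 = 57.6 now. The employer offers 57.6 and keeps 120 − 57.6 = 62.4.
So by rejecting in round 1, the employer gets 62.4 next round, worth 0.86 × 62.4 = 53.664 now.
Offer 58 ≥ 53.664, so the employer accepts.

Accept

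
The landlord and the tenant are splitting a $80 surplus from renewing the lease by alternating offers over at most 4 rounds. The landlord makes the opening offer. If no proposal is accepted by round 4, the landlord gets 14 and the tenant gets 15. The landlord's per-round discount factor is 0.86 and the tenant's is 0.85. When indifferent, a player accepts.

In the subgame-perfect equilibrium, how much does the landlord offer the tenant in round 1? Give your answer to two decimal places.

50.53

Round 4 (the tenant proposes): the landlord gets 14 if talks fail, so the tenant offers 14 and keeps 66.
Round 3 (the landlord proposes): the tenant can get 66 next round, worth 0.85 × 66 = 56.1 now, so the landlord offers 56.1, keeping 23.9.
Round 2 (the tenant proposes): the landlord can get 23.9 next round, worth 0.86 × 23.9 = 20.554 now. The tenant offers 20.554 and keeps 80 − 20.554 = 59.446.
Round 1 (the landlord proposes): the tenant can get 59.446 next round, worth 0.85 × 59.446 = 50.5291 now, so the landlord offers 50.5291, keeping 29.4709.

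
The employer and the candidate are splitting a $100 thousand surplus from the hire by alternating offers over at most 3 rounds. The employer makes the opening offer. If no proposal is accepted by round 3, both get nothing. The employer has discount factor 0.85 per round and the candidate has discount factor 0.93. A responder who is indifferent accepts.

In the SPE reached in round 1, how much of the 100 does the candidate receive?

13.95

Round 3 (the employer proposes): the candidate will accept anything ≥ 0, so the employer offers 0 and keeps 100.
Round 2 (the candidate proposes): the employer can get 100 next round, worth 0.85 × 100 = 85 now, so the candidate offers 85, keeping 15.
Round 1 (the employer proposes): the candidate can get 15 next round, worth 0.93 × 15 = 13.95 now, so the employer offers 13.95, keeping 86.05.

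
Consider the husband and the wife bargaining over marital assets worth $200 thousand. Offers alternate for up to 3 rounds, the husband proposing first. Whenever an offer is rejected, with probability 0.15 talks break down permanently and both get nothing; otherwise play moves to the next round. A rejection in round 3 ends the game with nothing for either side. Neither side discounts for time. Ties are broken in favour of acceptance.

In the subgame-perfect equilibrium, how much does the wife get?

25.5

By backward induction:
Round 3 (the husband proposes): the wife will accept anything ≥ 0, so the husband offers 0 and keeps 200.
Round 2 (the wife proposes): rejecting gives the husband an expected 0.85 × 200 = 170. The wife offers 170 and keeps 200 − 170 = 30.
Round 1 (the husband proposes): rejecting gives the wife an expected 0.85 × 30 = 25.5; the husband offers that and keeps 174.5.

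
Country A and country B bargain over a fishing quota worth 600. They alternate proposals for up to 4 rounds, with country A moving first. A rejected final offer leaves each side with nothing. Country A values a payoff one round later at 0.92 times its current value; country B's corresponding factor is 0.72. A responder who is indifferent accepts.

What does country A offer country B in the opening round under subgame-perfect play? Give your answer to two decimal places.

Work backward from the last round.
Round 4 (country B proposes): rejection yields 0 for country A; country B offers 0 and keeps 600.
Round 3 (country A proposes): country B can get 600 next round, worth 0.72 × 600 = 432 now, so country A offers 432, keeping 168.
Round 2 (country B proposes): country A can get 168 next round, worth 0.92 × 168 = 154.56 now. Country B offers 154.56 and keeps 600 − 154.56 = 445.44.
Round 1 (country A proposes): country B can get 445.44 next round, worth 0.72 × 445.44 = 320.7168 now; country A offers that and keeps 279.2832.

320.72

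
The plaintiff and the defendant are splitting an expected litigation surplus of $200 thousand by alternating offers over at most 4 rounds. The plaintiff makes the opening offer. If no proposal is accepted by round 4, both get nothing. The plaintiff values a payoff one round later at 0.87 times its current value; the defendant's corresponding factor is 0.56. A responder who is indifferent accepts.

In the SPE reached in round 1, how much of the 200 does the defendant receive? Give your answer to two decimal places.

Round 4 (the defendant proposes): the plaintiff will accept anything ≥ 0, so the defendant offers 0 and keeps 200.
Round 3 (the plaintiff proposes): the defendant can get 200 next round, worth 0.56 × 200 = 112 now. The plaintiff offers 112 and keeps 200 − 112 = 88.
Round 2 (the defendant proposes): the plaintiff can get 88 next round, worth 0.87 × 88 = 76.56 now; the defendant offers that and keeps 123.44.
Round 1 (the plaintiff proposes): the defendant can get 123.44 next round, worth 0.56 × 123.44 = 69.1264 now. The plaintiff offers 69.1264 and keeps 200 − 69.1264 = 130.8736.

69.13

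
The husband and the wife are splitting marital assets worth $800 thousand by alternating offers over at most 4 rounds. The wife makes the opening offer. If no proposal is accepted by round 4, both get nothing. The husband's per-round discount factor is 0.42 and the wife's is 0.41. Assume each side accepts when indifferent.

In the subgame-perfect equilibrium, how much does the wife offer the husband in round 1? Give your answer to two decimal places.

256.10

Work backward from the last round.
Round 4 (the husband proposes): rejection yields 0 for the wife; the husband offers 0 and keeps 800.
Round 3 (the wife proposes): the husband can get 800 next round, worth 0.42 × 800 = 336 now. The wife offers 336 and keeps 800 − 336 = 464.
Round 2 (the husband proposes): the wife can get 464 next round, worth 0.41 × 464 = 190.24 now; the husband offers that and keeps 609.76.
Round 1 (the wife proposes): the husband can get 609.76 next round, worth 0.42 × 609.76 = 256.0992 now, so the wife offers 256.0992, keeping 543.9008.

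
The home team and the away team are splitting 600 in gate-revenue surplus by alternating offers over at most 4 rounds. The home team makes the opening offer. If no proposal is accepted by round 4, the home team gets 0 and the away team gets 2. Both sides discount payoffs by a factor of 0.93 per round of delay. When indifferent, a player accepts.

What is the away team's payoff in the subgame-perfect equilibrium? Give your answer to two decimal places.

521.67

Solve by backward induction from round 4.
Round 4 (the away team proposes): the home team will accept anything ≥ 0, so the away team offers 0 and keeps 600.
Round 3 (the home team proposes): the away team can get 600 next round, worth 0.93 × 600 = 558 now; the home team offers that and keeps 42.
Round 2 (the away team proposes): the home team can get 42 next round, worth 0.93 × 42 = 39.06 now. The away team offers 39.06 and keeps 600 − 39.06 = 560.94.
Round 1 (the home team proposes): the away team can get 560.94 next round, worth 0.93 × 560.94 = 521.6742 now; the home team offers that and keeps 78.3258.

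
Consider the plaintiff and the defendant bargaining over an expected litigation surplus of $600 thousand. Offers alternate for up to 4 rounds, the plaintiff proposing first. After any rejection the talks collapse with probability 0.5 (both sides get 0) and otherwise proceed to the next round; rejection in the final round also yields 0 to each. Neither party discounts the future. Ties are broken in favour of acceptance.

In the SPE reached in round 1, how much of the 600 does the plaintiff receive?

375

By backward induction:
Round 4 (the defendant proposes): the plaintiff will accept anything ≥ 0, so the defendant offers 0 and keeps 600.
Round 3 (the plaintiff proposes): rejecting gives the defendant an expected 0.5 × 600 = 300, so the plaintiff offers 300, keeping 300.
Round 2 (the defendant proposes): rejecting gives the plaintiff an expected 0.5 × 300 = 150. The defendant offers 150 and keeps 600 − 150 = 450.
Round 1 (the plaintiff proposes): rejecting gives the defendant an expected 0.5 × 450 = 225; the plaintiff offers that and keeps 375.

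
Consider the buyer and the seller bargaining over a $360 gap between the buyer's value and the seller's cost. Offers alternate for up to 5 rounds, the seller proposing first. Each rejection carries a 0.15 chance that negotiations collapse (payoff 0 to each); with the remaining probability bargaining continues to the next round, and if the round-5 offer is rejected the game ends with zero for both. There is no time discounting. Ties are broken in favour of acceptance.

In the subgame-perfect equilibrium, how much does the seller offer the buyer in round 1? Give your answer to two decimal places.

79.06

Round 5 (the seller proposes): the buyer will accept anything ≥ 0, so the seller offers 0 and keeps 360.
Round 4 (the buyer proposes): rejecting gives the seller an expected 0.85 × 360 = 306; the buyer offers that and keeps 54.
Round 3 (the seller proposes): rejecting gives the buyer an expected 0.85 × 54 = 45.9, so the seller offers 45.9, keeping 314.1.
Round 2 (the buyer proposes): rejecting gives the seller an expected 0.85 × 314.1 = 266.985, so the buyer offers 266.985, keeping 93.015.
Round 1 (the seller proposes): rejecting gives the buyer an expected 0.85 × 93.015 = 79.06275, so the seller offers 79.06275, keeping 280.93725.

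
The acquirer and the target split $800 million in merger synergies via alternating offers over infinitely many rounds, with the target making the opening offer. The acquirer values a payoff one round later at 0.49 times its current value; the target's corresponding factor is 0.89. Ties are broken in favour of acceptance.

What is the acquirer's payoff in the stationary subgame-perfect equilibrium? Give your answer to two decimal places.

76.47

In a stationary SPE each proposer offers the other exactly their discounted continuation value.
If the target keeps x when proposing and the acquirer keeps y when proposing, then x = 800 − 0.49y and y = 800 − 0.89x.
Solving: x = 800(1 − 0.49) / (1 − 0.89·0.49) = 408 / 0.5639 ≈ 723.5325.
The acquirer gets 800 − 723.5325 ≈ 76.4675.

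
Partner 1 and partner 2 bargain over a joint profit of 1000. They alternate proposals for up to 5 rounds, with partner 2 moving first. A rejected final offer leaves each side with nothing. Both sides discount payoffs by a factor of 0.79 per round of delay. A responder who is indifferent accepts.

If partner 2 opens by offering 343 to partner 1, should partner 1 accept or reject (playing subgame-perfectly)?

Work out partner 1's continuation value if the offer is rejected.
Round 5 (partner 2 proposes): partner 1 will accept anything ≥ 0, so partner 2 offers 0 and keeps 1000.
Round 4 (partner 1 proposes): partner 2 can get 1000 next round, worth 0.79 × 1000 = 790 now; partner 1 offers that and keeps 210.
Round 3 (partner 2 proposes): partner 1 can get 210 next round, worth 0.79 × 210 = 165.9 now, so partner 2 offers 165.9, keeping 834.1.
Round 2 (partner 1 proposes): partner 2 can get 834.1 next round, worth 0.79 × 834.1 = 658.939 now; partner 1 offers that and keeps 341.061.
So by rejecting in round 1, partner 1 gets 341.061 next round, worth 0.79 × 341.061 = 269.43819 now.
Offer 343 ≥ 269.43819, so partner 1 accepts.

Accept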